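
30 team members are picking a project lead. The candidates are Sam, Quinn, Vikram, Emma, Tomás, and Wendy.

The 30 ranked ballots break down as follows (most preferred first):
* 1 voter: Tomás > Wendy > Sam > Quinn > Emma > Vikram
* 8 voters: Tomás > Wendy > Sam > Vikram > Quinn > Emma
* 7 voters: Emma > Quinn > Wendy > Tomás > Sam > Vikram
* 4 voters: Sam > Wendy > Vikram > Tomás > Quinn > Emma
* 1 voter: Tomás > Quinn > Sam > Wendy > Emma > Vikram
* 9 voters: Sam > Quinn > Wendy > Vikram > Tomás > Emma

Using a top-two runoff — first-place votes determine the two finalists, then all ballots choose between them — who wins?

Round 1 first-place votes: Sam 13, Quinn 0, Vikram 0, Emma 7, Tomás 10, Wendy 0. Sam and Tomás advance.
Runoff: Sam is ranked above Tomás on 13 ballots, Tomás above Sam on 17.

Tomás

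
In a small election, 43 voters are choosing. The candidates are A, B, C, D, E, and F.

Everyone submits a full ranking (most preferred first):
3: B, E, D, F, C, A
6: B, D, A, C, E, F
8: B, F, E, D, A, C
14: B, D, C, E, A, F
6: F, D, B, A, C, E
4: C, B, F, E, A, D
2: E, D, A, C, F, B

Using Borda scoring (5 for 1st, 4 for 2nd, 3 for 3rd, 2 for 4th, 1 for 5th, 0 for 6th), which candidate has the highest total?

B

A: 3×0 + 6×3 + 8×1 + 14×1 + 6×2 + 4×1 + 2×3 = 62
B: 3×5 + 6×5 + 8×5 + 14×5 + 6×3 + 4×4 + 2×0 = 189
C: 3×1 + 6×2 + 8×0 + 14×3 + 6×1 + 4×5 + 2×2 = 87
D: 3×3 + 6×4 + 8×2 + 14×4 + 6×4 + 4×0 + 2×4 = 137
E: 3×4 + 6×1 + 8×3 + 14×2 + 6×0 + 4×2 + 2×5 = 88
F: 3×2 + 6×0 + 8×4 + 14×0 + 6×5 + 4×3 + 2×1 = 82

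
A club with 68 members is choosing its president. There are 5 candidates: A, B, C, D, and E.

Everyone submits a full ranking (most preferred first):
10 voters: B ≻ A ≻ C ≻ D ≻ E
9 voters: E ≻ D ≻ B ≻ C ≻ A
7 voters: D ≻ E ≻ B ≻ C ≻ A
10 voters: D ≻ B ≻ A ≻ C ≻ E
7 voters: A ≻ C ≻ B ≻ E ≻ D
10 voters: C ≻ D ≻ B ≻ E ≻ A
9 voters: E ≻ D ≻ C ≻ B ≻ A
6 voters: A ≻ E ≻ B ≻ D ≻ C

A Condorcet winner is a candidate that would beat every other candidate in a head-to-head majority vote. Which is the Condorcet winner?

D

D vs A: 45–23
D vs B: 45–23
D vs C: 41–27
D vs E: 37–31
D beats every other candidate.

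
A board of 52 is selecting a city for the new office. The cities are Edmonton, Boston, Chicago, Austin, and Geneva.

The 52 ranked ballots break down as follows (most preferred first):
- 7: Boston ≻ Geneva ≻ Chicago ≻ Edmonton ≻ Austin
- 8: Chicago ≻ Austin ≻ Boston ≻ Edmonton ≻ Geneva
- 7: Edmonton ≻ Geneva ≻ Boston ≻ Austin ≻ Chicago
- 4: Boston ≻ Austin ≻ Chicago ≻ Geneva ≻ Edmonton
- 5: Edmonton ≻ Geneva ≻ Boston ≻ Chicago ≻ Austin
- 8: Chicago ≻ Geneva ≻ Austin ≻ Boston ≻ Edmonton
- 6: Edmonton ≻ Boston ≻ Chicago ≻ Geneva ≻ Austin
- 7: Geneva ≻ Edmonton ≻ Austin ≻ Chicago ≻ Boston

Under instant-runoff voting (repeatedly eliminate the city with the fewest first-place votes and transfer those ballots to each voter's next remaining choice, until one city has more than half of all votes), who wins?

Round 1: Edmonton 18, Boston 11, Chicago 16, Austin 0, Geneva 7. Austin eliminated.
Round 2: Edmonton 18, Boston 11, Chicago 16, Geneva 7. Geneva eliminated.
Round 3: Edmonton 25, Boston 11, Chicago 16. Boston eliminated.
Round 4: Edmonton 25, Chicago 27. Chicago has a majority (≥27).

Chicago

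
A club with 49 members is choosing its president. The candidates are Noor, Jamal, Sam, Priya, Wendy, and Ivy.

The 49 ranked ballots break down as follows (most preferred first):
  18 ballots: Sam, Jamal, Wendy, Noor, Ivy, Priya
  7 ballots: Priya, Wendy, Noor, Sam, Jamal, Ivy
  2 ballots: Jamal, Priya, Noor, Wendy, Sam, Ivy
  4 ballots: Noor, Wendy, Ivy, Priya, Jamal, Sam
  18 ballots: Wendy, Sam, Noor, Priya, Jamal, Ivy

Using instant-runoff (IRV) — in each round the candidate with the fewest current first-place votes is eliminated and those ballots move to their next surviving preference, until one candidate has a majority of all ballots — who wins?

Wendy

Round 1: Noor 4, Jamal 2, Sam 18, Priya 7, Wendy 18, Ivy 0. Ivy eliminated.
Round 2: Noor 4, Jamal 2, Sam 18, Priya 7, Wendy 18. Jamal eliminated.
Round 3: Noor 4, Sam 18, Priya 9, Wendy 18. Noor eliminated.
Round 4: Sam 18, Priya 9, Wendy 22. Priya eliminated.
Round 5: Sam 18, Wendy 31. Wendy has a majority (≥25).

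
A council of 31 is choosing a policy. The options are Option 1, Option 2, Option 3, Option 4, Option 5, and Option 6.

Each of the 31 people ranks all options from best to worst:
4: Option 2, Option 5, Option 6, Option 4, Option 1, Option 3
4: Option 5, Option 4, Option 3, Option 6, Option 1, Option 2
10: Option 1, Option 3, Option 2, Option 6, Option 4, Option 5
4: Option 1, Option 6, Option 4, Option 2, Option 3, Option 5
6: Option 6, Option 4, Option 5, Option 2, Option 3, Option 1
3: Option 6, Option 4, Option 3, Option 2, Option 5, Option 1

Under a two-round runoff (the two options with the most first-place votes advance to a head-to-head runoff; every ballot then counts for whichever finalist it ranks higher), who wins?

Option 6

Round 1 first-place votes: Option 1 14, Option 2 4, Option 3 0, Option 4 0, Option 5 4, Option 6 9. Option 1 and Option 6 advance.
Runoff: Option 1 is ranked above Option 6 on 14 ballots, Option 6 above Option 1 on 17.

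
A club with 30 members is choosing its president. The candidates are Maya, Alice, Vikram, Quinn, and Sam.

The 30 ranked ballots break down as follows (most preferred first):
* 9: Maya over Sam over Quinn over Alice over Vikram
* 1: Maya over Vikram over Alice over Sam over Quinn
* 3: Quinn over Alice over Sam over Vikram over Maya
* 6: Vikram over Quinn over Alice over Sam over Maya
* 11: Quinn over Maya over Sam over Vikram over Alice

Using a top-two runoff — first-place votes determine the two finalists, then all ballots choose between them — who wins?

Round 1 first-place votes: Maya 10, Alice 0, Vikram 6, Quinn 14, Sam 0. Quinn and Maya advance.
Runoff: Quinn is ranked above Maya on 20 ballots, Maya above Quinn on 10.

Quinn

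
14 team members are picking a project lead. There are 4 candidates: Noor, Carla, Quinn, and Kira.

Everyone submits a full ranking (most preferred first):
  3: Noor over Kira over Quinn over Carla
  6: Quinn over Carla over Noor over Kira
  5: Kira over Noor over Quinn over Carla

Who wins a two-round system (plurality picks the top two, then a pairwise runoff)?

Round 1 first-place votes: Noor 3, Carla 0, Quinn 6, Kira 5. Quinn and Kira advance.
Runoff: Quinn is ranked above Kira on 6 ballots, Kira above Quinn on 8.

Kira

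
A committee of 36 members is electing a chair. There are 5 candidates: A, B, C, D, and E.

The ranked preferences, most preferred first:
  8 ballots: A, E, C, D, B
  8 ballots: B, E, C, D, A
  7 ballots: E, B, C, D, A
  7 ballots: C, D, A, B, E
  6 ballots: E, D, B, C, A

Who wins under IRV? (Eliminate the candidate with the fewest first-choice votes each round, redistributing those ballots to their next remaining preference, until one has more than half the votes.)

E

Round 1: A 8, B 8, C 7, D 0, E 13. D eliminated.
Round 2: A 8, B 8, C 7, E 13. C eliminated.
Round 3: A 15, B 8, E 13. B eliminated.
Round 4: A 15, E 21. E has a majority (≥19).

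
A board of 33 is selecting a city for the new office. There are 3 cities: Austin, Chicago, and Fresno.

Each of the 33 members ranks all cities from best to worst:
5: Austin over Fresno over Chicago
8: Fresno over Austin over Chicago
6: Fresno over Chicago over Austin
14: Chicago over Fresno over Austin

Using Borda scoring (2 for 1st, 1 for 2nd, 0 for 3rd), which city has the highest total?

Austin: 5×2 + 8×1 + 6×0 + 14×0 = 18
Chicago: 5×0 + 8×0 + 6×1 + 14×2 = 34
Fresno: 5×1 + 8×2 + 6×2 + 14×1 = 47

Fresno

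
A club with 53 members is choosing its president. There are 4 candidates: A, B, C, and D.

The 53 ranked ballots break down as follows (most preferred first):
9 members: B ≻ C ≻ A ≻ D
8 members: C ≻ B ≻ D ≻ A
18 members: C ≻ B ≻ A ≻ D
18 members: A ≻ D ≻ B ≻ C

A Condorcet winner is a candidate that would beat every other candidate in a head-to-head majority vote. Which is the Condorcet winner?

B vs A: 35–18
B vs C: 27–26
B vs D: 35–18
B beats every other candidate.

B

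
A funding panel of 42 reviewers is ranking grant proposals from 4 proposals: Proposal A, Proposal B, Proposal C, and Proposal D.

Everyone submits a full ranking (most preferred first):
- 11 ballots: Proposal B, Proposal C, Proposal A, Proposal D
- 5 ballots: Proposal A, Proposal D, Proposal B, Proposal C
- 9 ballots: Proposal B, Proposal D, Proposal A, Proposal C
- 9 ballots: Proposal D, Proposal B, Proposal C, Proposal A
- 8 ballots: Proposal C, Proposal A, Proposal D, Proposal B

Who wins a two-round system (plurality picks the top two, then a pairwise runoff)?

Round 1 first-place votes: Proposal A 5, Proposal B 20, Proposal C 8, Proposal D 9. Proposal B and Proposal D advance.
Runoff: Proposal B is ranked above Proposal D on 20 ballots, Proposal D above Proposal B on 22.

Proposal D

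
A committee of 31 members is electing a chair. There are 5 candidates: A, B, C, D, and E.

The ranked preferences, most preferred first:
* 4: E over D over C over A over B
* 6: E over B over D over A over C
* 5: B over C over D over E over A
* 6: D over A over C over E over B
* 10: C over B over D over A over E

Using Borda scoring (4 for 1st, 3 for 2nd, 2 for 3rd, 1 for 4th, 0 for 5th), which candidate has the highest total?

A: 4×1 + 6×1 + 5×0 + 6×3 + 10×1 = 38
B: 4×0 + 6×3 + 5×4 + 6×0 + 10×3 = 68
C: 4×2 + 6×0 + 5×3 + 6×2 + 10×4 = 75
D: 4×3 + 6×2 + 5×2 + 6×4 + 10×2 = 78
E: 4×4 + 6×4 + 5×1 + 6×1 + 10×0 = 51

D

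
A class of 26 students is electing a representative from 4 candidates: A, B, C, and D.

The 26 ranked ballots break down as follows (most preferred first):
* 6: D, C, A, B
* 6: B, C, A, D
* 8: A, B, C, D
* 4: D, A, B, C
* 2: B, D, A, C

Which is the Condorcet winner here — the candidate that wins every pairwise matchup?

A

A vs B: 18–8
A vs C: 14–12
A vs D: 14–12
A beats every other candidate.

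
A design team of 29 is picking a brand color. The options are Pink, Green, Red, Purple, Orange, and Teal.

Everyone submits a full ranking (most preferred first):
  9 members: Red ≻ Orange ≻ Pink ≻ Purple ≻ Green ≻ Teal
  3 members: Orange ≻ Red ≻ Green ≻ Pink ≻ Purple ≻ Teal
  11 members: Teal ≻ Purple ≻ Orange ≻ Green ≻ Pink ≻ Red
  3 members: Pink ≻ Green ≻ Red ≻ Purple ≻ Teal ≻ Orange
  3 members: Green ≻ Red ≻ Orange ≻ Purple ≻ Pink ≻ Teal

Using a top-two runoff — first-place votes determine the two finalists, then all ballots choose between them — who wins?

Round 1 first-place votes: Pink 3, Green 3, Red 9, Purple 0, Orange 3, Teal 11. Teal and Red advance.
Runoff: Teal is ranked above Red on 11 ballots, Red above Teal on 18.

Red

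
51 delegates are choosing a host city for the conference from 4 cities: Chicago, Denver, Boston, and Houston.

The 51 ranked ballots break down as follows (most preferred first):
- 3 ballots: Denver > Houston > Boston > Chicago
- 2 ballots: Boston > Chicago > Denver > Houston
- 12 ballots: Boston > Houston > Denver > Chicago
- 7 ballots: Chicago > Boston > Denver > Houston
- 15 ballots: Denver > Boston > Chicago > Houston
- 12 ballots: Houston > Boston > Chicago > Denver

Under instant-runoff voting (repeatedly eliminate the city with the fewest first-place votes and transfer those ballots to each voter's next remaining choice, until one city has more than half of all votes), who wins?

Boston

Round 1: Chicago 7, Denver 18, Boston 14, Houston 12. Chicago eliminated.
Round 2: Denver 18, Boston 21, Houston 12. Houston eliminated.
Round 3: Denver 18, Boston 33. Boston has a majority (≥26).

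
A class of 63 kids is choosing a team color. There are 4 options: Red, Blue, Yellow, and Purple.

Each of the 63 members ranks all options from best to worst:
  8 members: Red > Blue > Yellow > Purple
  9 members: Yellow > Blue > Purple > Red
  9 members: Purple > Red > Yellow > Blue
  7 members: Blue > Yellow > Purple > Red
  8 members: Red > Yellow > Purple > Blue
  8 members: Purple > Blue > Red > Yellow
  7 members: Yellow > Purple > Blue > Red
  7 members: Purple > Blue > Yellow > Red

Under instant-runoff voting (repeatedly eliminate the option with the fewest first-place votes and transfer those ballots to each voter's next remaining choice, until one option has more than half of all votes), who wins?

Yellow

Round 1: Red 16, Blue 7, Yellow 16, Purple 24. Blue eliminated.
Round 2: Red 16, Yellow 23, Purple 24. Red eliminated.
Round 3: Yellow 39, Purple 24. Yellow has a majority (≥32).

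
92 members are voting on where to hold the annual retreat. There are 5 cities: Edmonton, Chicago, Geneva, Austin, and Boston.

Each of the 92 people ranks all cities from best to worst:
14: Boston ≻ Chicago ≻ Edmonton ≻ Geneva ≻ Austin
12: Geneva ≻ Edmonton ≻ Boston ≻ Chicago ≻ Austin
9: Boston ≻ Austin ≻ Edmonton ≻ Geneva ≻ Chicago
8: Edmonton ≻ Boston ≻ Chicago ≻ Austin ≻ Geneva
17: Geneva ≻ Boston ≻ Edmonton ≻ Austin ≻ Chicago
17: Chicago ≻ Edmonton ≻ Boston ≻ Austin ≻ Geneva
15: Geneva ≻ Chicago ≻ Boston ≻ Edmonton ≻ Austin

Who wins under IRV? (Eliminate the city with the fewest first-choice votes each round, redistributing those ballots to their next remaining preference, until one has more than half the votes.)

Boston

Round 1: Edmonton 8, Chicago 17, Geneva 44, Austin 0, Boston 23. Austin eliminated.
Round 2: Edmonton 8, Chicago 17, Geneva 44, Boston 23. Edmonton eliminated.
Round 3: Chicago 17, Geneva 44, Boston 31. Chicago eliminated.
Round 4: Geneva 44, Boston 48. Boston has a majority (≥47).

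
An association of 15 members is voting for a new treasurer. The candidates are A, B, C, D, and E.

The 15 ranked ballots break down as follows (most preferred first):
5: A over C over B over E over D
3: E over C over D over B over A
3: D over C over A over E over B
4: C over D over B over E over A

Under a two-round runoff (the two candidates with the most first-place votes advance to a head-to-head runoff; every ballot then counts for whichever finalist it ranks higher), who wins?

C

Round 1 first-place votes: A 5, B 0, C 4, D 3, E 3. A and C advance.
Runoff: A is ranked above C on 5 ballots, C above A on 10.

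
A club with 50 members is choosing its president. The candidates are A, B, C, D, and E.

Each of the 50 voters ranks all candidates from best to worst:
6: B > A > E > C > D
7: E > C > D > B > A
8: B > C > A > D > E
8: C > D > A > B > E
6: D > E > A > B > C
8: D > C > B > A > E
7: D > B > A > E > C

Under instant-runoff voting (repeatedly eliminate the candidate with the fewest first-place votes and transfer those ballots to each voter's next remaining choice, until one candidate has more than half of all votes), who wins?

C

Round 1: A 0, B 14, C 8, D 21, E 7. A eliminated.
Round 2: B 14, C 8, D 21, E 7. E eliminated.
Round 3: B 14, C 15, D 21. B eliminated.
Round 4: C 29, D 21. C has a majority (≥26).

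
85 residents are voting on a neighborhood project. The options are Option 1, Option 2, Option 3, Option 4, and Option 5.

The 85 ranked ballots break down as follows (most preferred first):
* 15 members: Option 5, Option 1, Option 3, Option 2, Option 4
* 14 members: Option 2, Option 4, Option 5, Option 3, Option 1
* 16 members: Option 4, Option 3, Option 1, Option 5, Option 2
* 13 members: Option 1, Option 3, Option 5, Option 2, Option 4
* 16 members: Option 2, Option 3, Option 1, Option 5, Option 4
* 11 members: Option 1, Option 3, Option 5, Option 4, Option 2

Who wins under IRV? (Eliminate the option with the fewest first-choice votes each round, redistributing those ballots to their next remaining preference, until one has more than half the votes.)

Round 1: Option 1 24, Option 2 30, Option 3 0, Option 4 16, Option 5 15. Option 3 eliminated.
Round 2: Option 1 24, Option 2 30, Option 4 16, Option 5 15. Option 5 eliminated.
Round 3: Option 1 39, Option 2 30, Option 4 16. Option 4 eliminated.
Round 4: Option 1 55, Option 2 30. Option 1 has a majority (≥43).

Option 1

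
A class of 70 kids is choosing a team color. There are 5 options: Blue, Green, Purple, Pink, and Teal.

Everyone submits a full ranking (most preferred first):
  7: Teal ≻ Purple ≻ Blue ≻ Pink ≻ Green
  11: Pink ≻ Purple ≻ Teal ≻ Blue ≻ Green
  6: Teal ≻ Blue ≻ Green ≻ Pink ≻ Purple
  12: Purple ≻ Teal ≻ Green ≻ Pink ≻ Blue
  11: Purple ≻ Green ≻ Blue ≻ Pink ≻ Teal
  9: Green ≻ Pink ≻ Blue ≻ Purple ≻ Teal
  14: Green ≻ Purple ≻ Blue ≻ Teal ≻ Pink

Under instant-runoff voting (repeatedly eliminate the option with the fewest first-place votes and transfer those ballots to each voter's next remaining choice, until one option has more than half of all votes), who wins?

Round 1: Blue 0, Green 23, Purple 23, Pink 11, Teal 13. Blue eliminated.
Round 2: Green 23, Purple 23, Pink 11, Teal 13. Pink eliminated.
Round 3: Green 23, Purple 34, Teal 13. Teal eliminated.
Round 4: Green 29, Purple 41. Purple has a majority (≥36).

Purple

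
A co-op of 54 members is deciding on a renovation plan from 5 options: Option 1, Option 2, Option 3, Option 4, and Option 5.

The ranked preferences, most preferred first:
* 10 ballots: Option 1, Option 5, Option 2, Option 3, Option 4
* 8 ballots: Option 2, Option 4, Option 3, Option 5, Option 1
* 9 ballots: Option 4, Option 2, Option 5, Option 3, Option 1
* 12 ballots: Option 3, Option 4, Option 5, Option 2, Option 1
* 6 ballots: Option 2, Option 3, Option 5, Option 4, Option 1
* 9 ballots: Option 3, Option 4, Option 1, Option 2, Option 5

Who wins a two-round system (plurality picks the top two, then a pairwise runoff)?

Option 2

Round 1 first-place votes: Option 1 10, Option 2 14, Option 3 21, Option 4 9, Option 5 0. Option 3 and Option 2 advance.
Runoff: Option 3 is ranked above Option 2 on 21 ballots, Option 2 above Option 3 on 33.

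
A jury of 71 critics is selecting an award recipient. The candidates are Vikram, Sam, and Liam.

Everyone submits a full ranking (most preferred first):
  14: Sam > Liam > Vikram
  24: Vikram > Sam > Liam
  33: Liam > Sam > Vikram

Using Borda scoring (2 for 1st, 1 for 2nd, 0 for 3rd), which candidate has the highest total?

Vikram: 14×0 + 24×2 + 33×0 = 48
Sam: 14×2 + 24×1 + 33×1 = 85
Liam: 14×1 + 24×0 + 33×2 = 80

Sam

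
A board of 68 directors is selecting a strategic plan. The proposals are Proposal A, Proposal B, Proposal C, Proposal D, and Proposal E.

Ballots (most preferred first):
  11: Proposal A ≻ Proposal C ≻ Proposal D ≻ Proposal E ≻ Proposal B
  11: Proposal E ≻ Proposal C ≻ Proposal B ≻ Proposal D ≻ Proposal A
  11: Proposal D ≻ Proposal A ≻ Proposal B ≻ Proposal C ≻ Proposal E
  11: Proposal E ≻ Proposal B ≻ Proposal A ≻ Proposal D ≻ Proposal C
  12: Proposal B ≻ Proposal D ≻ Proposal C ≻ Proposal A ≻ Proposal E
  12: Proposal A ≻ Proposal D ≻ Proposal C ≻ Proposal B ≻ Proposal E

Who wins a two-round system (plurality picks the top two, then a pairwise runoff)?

Round 1 first-place votes: Proposal A 23, Proposal B 12, Proposal C 0, Proposal D 11, Proposal E 22. Proposal A and Proposal E advance.
Runoff: Proposal A is ranked above Proposal E on 46 ballots, Proposal E above Proposal A on 22.

Proposal A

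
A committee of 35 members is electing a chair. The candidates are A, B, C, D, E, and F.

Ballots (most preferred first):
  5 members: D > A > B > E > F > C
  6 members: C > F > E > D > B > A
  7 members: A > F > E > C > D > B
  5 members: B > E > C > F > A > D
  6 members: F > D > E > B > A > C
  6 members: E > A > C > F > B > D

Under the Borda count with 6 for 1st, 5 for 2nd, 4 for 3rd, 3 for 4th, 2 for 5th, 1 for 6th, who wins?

A: 5×5 + 6×1 + 7×6 + 5×2 + 6×2 + 6×5 = 125
B: 5×4 + 6×2 + 7×1 + 5×6 + 6×3 + 6×2 = 99
C: 5×1 + 6×6 + 7×3 + 5×4 + 6×1 + 6×4 = 112
D: 5×6 + 6×3 + 7×2 + 5×1 + 6×5 + 6×1 = 103
E: 5×3 + 6×4 + 7×4 + 5×5 + 6×4 + 6×6 = 152
F: 5×2 + 6×5 + 7×5 + 5×3 + 6×6 + 6×3 = 144

E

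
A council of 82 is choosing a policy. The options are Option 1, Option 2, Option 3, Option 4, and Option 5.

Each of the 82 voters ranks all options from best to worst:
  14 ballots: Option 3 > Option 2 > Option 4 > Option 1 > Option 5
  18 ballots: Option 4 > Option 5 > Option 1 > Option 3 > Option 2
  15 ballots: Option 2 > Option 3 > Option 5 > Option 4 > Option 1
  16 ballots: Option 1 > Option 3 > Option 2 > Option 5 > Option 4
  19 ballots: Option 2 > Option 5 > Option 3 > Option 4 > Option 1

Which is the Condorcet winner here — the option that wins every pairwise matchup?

Option 3

Option 3 vs Option 1: 48–34
Option 3 vs Option 2: 48–34
Option 3 vs Option 4: 64–18
Option 3 vs Option 5: 45–37
Option 3 beats every other option.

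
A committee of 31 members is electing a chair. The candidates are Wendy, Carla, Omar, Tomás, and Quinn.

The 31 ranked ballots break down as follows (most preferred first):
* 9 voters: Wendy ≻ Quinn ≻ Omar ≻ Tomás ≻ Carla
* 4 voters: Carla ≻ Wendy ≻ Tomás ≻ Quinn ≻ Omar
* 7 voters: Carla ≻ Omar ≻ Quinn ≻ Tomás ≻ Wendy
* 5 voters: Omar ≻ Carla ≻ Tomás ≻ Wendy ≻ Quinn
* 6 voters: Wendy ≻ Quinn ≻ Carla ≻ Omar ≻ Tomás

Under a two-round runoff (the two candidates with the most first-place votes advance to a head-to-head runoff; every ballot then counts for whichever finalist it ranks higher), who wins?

Round 1 first-place votes: Wendy 15, Carla 11, Omar 5, Tomás 0, Quinn 0. Wendy and Carla advance.
Runoff: Wendy is ranked above Carla on 15 ballots, Carla above Wendy on 16.

Carla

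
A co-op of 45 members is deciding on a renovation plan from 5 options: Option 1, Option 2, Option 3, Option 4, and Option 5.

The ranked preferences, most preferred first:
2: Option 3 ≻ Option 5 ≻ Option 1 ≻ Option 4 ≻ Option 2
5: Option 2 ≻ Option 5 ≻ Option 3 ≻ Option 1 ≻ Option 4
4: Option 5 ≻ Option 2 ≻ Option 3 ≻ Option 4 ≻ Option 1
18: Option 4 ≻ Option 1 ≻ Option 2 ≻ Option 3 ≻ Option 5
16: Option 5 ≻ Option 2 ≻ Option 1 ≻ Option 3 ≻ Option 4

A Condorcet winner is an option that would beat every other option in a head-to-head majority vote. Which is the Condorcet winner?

Option 2

Option 2 vs Option 1: 25–20
Option 2 vs Option 3: 43–2
Option 2 vs Option 4: 25–20
Option 2 vs Option 5: 23–22
Option 2 beats every other option.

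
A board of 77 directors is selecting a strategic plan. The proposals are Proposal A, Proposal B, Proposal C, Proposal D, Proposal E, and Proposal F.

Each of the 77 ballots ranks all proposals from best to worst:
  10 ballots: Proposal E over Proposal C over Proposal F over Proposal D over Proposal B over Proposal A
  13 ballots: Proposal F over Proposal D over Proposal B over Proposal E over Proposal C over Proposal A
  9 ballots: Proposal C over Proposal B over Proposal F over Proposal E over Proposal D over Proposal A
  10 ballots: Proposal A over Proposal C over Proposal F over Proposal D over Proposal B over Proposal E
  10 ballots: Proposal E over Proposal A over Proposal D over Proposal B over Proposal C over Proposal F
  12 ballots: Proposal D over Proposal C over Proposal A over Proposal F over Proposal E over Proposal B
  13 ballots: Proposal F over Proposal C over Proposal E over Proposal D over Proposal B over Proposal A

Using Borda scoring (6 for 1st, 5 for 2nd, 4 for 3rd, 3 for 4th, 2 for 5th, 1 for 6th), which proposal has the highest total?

Proposal C

Proposal A: 10×1 + 13×1 + 9×1 + 10×6 + 10×5 + 12×4 + 13×1 = 203
Proposal B: 10×2 + 13×4 + 9×5 + 10×2 + 10×3 + 12×1 + 13×2 = 205
Proposal C: 10×5 + 13×2 + 9×6 + 10×5 + 10×2 + 12×5 + 13×5 = 325
Proposal D: 10×3 + 13×5 + 9×2 + 10×3 + 10×4 + 12×6 + 13×3 = 294
Proposal E: 10×6 + 13×3 + 9×3 + 10×1 + 10×6 + 12×2 + 13×4 = 272
Proposal F: 10×4 + 13×6 + 9×4 + 10×4 + 10×1 + 12×3 + 13×6 = 318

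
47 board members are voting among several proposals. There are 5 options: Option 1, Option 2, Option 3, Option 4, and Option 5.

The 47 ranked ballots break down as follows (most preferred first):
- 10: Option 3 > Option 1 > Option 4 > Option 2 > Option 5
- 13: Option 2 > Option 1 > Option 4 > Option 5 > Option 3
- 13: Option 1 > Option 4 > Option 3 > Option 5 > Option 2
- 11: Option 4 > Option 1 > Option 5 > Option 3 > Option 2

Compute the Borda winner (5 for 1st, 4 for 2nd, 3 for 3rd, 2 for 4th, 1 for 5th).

Option 1: 10×4 + 13×4 + 13×5 + 11×4 = 201
Option 2: 10×2 + 13×5 + 13×1 + 11×1 = 109
Option 3: 10×5 + 13×1 + 13×3 + 11×2 = 124
Option 4: 10×3 + 13×3 + 13×4 + 11×5 = 176
Option 5: 10×1 + 13×2 + 13×2 + 11×3 = 95

Option 1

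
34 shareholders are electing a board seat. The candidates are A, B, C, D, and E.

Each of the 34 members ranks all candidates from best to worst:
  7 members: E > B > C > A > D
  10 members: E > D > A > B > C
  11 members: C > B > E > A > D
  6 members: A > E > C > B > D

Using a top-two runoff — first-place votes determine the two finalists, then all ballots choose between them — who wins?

Round 1 first-place votes: A 6, B 0, C 11, D 0, E 17. E and C advance.
Runoff: E is ranked above C on 23 ballots, C above E on 11.

E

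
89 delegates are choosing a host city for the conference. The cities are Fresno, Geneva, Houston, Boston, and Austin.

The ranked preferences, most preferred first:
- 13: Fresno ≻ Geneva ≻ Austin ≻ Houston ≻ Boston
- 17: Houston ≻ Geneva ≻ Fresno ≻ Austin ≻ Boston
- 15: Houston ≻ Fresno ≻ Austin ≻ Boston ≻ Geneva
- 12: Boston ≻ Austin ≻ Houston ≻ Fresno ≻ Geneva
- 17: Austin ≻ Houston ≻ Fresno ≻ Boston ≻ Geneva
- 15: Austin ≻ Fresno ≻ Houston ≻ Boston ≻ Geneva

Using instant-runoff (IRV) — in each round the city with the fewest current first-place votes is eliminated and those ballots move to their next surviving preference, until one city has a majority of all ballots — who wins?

Austin

Round 1: Fresno 13, Geneva 0, Houston 32, Boston 12, Austin 32. Geneva eliminated.
Round 2: Fresno 13, Houston 32, Boston 12, Austin 32. Boston eliminated.
Round 3: Fresno 13, Houston 32, Austin 44. Fresno eliminated.
Round 4: Houston 32, Austin 57. Austin has a majority (≥45).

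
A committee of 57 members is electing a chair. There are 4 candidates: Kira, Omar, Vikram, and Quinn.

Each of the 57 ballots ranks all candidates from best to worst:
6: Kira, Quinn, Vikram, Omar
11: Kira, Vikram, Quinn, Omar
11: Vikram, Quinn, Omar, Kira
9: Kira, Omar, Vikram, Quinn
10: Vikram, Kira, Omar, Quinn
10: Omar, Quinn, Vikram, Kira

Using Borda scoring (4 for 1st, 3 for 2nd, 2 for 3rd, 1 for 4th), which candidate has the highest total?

Kira: 6×4 + 11×4 + 11×1 + 9×4 + 10×3 + 10×1 = 155
Omar: 6×1 + 11×1 + 11×2 + 9×3 + 10×2 + 10×4 = 126
Vikram: 6×2 + 11×3 + 11×4 + 9×2 + 10×4 + 10×2 = 167
Quinn: 6×3 + 11×2 + 11×3 + 9×1 + 10×1 + 10×3 = 122

Vikram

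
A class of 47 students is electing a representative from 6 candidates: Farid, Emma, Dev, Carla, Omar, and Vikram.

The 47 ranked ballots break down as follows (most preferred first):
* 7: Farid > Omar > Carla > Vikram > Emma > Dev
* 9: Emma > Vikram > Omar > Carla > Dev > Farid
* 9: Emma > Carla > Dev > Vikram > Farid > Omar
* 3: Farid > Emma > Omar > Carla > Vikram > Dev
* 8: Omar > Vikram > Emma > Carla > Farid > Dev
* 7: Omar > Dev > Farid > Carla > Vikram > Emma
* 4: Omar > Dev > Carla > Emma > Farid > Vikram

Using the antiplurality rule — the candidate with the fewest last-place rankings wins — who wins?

Last-place votes: Farid 9, Emma 7, Dev 18, Carla 0, Omar 9, Vikram 4.

Carla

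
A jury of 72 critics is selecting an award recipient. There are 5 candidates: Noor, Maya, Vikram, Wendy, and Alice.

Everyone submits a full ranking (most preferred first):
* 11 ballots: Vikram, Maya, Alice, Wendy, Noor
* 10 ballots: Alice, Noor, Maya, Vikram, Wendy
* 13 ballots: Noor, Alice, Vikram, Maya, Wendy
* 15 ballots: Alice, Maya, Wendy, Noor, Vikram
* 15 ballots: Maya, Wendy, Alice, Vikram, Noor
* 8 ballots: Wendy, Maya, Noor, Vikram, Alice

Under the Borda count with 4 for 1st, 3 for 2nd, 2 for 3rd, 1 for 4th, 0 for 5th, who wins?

Maya

Noor: 11×0 + 10×3 + 13×4 + 15×1 + 15×0 + 8×2 = 113
Maya: 11×3 + 10×2 + 13×1 + 15×3 + 15×4 + 8×3 = 195
Vikram: 11×4 + 10×1 + 13×2 + 15×0 + 15×1 + 8×1 = 103
Wendy: 11×1 + 10×0 + 13×0 + 15×2 + 15×3 + 8×4 = 118
Alice: 11×2 + 10×4 + 13×3 + 15×4 + 15×2 + 8×0 = 191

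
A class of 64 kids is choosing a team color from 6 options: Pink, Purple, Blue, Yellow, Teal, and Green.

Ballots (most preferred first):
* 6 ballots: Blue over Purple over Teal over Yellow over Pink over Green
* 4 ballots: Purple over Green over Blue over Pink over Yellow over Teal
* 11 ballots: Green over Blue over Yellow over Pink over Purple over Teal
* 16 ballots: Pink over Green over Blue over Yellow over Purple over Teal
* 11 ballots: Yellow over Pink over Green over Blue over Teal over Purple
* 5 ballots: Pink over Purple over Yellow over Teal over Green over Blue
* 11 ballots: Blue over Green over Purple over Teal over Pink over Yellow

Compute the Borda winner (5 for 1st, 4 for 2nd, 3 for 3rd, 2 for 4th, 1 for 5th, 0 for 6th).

Green

Pink: 6×1 + 4×2 + 11×2 + 16×5 + 11×4 + 5×5 + 11×1 = 196
Purple: 6×4 + 4×5 + 11×1 + 16×1 + 11×0 + 5×4 + 11×3 = 124
Blue: 6×5 + 4×3 + 11×4 + 16×3 + 11×2 + 5×0 + 11×5 = 211
Yellow: 6×2 + 4×1 + 11×3 + 16×2 + 11×5 + 5×3 + 11×0 = 151
Teal: 6×3 + 4×0 + 11×0 + 16×0 + 11×1 + 5×2 + 11×2 = 61
Green: 6×0 + 4×4 + 11×5 + 16×4 + 11×3 + 5×1 + 11×4 = 217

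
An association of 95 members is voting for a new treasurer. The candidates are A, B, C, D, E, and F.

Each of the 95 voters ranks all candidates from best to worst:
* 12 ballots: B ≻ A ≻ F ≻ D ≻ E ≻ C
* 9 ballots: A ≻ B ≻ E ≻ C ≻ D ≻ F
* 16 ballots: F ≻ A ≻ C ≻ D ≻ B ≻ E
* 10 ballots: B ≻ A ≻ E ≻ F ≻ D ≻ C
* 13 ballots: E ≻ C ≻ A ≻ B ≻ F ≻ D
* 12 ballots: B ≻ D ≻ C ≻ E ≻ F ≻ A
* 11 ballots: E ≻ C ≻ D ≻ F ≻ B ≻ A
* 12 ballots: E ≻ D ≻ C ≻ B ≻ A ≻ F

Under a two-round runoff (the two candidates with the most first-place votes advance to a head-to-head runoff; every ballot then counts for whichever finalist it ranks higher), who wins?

Round 1 first-place votes: A 9, B 34, C 0, D 0, E 36, F 16. E and B advance.
Runoff: E is ranked above B on 36 ballots, B above E on 59.

B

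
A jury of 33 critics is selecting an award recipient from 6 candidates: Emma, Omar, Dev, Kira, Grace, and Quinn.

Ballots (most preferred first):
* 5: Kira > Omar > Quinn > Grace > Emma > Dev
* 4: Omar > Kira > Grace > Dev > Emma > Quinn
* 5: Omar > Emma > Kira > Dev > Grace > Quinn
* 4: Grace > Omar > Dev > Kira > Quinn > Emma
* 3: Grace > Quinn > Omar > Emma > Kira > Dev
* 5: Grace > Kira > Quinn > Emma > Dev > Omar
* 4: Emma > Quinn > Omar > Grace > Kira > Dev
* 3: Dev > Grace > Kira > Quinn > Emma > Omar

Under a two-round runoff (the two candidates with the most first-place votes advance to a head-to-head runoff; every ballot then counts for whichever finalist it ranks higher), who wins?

Round 1 first-place votes: Emma 4, Omar 9, Dev 3, Kira 5, Grace 12, Quinn 0. Grace and Omar advance.
Runoff: Grace is ranked above Omar on 15 ballots, Omar above Grace on 18.

Omar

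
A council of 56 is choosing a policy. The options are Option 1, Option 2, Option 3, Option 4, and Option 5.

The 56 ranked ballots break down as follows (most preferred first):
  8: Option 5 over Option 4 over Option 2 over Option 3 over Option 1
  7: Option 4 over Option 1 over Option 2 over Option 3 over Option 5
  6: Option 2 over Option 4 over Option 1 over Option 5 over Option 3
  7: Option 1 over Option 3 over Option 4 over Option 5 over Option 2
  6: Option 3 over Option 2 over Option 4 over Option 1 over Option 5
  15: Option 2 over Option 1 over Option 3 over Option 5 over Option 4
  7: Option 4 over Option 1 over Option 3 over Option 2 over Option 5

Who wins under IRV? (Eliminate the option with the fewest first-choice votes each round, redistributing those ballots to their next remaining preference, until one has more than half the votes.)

Round 1: Option 1 7, Option 2 21, Option 3 6, Option 4 14, Option 5 8. Option 3 eliminated.
Round 2: Option 1 7, Option 2 27, Option 4 14, Option 5 8. Option 1 eliminated.
Round 3: Option 2 27, Option 4 21, Option 5 8. Option 5 eliminated.
Round 4: Option 2 27, Option 4 29. Option 4 has a majority (≥29).

Option 4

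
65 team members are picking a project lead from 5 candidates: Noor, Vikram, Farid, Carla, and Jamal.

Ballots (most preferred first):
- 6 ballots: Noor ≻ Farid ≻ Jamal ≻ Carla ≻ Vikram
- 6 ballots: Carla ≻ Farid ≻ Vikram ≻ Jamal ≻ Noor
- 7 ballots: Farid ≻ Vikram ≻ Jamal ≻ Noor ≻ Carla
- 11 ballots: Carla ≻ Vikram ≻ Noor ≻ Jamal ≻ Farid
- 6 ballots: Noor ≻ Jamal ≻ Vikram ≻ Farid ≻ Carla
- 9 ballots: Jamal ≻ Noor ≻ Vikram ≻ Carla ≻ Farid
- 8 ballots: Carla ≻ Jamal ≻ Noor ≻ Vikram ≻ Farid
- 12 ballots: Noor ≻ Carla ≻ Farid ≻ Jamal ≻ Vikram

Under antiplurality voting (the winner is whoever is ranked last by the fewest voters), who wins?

Last-place votes: Noor 6, Vikram 18, Farid 28, Carla 13, Jamal 0.

Jamal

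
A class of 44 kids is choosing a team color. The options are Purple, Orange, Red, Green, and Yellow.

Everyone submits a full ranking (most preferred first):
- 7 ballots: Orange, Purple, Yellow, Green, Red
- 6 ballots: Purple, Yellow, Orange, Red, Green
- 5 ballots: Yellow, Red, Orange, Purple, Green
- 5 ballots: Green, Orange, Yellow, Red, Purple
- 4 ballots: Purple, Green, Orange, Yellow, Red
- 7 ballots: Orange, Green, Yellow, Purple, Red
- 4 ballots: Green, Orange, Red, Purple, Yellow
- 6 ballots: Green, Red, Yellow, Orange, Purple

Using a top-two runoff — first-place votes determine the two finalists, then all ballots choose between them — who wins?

Round 1 first-place votes: Purple 10, Orange 14, Red 0, Green 15, Yellow 5. Green and Orange advance.
Runoff: Green is ranked above Orange on 19 ballots, Orange above Green on 25.

Orange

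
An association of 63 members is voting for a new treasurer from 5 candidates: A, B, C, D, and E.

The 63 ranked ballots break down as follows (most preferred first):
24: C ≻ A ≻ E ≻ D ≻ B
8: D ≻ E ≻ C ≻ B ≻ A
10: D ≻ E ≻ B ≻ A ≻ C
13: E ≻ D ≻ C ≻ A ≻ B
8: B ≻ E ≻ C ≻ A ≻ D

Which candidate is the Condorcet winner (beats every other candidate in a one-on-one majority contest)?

E vs A: 39–24
E vs B: 55–8
E vs C: 39–24
E vs D: 45–18
E beats every other candidate.

E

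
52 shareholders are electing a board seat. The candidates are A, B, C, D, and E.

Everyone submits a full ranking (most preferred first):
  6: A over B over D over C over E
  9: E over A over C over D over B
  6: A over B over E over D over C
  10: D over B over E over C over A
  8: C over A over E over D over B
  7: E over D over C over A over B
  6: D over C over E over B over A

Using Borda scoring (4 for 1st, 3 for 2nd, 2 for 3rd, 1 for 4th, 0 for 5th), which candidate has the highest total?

E

A: 6×4 + 9×3 + 6×4 + 10×0 + 8×3 + 7×1 + 6×0 = 106
B: 6×3 + 9×0 + 6×3 + 10×3 + 8×0 + 7×0 + 6×1 = 72
C: 6×1 + 9×2 + 6×0 + 10×1 + 8×4 + 7×2 + 6×3 = 98
D: 6×2 + 9×1 + 6×1 + 10×4 + 8×1 + 7×3 + 6×4 = 120
E: 6×0 + 9×4 + 6×2 + 10×2 + 8×2 + 7×4 + 6×2 = 124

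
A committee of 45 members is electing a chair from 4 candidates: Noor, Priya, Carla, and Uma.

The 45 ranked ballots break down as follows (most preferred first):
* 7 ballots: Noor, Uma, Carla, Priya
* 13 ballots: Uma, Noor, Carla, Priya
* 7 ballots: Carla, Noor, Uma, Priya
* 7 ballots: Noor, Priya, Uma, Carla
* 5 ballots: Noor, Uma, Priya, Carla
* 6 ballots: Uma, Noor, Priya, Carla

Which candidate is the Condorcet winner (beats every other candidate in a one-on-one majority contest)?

Noor

Noor vs Priya: 45–0
Noor vs Carla: 38–7
Noor vs Uma: 26–19
Noor beats every other candidate.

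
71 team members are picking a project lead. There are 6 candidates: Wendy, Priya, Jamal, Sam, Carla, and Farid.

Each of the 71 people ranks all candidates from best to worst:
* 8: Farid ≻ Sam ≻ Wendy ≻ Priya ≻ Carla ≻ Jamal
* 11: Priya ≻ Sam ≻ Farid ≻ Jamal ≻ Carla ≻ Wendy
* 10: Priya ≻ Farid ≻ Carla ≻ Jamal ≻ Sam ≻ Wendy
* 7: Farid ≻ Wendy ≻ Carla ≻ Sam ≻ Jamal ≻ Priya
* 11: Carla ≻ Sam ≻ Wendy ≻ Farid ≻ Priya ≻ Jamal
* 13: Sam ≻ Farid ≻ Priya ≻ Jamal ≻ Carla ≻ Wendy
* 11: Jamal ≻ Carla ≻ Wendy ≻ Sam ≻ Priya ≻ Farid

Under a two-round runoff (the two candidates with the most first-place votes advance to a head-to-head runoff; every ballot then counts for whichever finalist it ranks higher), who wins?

Farid

Round 1 first-place votes: Wendy 0, Priya 21, Jamal 11, Sam 13, Carla 11, Farid 15. Priya and Farid advance.
Runoff: Priya is ranked above Farid on 32 ballots, Farid above Priya on 39.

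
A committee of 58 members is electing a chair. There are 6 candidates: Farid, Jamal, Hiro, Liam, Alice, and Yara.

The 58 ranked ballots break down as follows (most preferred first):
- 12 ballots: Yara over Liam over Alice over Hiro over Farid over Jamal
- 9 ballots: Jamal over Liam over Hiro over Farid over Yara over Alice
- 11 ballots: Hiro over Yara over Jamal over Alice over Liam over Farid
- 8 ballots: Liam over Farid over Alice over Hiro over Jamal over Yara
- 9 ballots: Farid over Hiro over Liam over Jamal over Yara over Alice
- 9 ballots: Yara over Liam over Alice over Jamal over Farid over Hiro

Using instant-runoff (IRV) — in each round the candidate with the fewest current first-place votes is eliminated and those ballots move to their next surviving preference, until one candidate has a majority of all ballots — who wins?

Round 1: Farid 9, Jamal 9, Hiro 11, Liam 8, Alice 0, Yara 21. Alice eliminated.
Round 2: Farid 9, Jamal 9, Hiro 11, Liam 8, Yara 21. Liam eliminated.
Round 3: Farid 17, Jamal 9, Hiro 11, Yara 21. Jamal eliminated.
Round 4: Farid 17, Hiro 20, Yara 21. Farid eliminated.
Round 5: Hiro 37, Yara 21. Hiro has a majority (≥30).

Hiro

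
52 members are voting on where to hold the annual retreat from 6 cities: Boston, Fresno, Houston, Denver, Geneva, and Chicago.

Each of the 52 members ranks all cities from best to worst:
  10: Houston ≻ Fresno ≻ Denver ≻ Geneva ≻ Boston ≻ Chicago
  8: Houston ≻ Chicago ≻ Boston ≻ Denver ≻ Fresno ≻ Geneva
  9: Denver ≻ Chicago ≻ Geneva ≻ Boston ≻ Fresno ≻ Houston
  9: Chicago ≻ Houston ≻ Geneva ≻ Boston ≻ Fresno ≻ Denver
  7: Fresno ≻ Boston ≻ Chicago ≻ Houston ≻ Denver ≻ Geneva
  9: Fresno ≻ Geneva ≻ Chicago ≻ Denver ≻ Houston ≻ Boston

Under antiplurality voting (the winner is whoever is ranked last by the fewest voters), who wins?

Last-place votes: Boston 9, Fresno 0, Houston 9, Denver 9, Geneva 15, Chicago 10.

Fresno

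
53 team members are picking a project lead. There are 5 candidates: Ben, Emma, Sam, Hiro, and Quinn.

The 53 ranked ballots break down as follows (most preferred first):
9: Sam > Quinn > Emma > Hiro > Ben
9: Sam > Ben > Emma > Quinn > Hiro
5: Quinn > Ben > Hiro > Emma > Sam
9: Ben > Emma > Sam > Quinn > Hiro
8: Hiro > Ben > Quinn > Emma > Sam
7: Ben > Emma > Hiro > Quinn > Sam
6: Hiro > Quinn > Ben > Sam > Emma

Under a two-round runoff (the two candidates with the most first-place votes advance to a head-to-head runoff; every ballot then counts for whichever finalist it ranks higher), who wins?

Ben

Round 1 first-place votes: Ben 16, Emma 0, Sam 18, Hiro 14, Quinn 5. Sam and Ben advance.
Runoff: Sam is ranked above Ben on 18 ballots, Ben above Sam on 35.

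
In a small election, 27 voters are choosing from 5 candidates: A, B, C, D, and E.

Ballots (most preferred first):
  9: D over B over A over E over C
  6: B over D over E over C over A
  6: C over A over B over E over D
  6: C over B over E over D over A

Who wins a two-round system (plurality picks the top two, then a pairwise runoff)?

Round 1 first-place votes: A 0, B 6, C 12, D 9, E 0. C and D advance.
Runoff: C is ranked above D on 12 ballots, D above C on 15.

D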